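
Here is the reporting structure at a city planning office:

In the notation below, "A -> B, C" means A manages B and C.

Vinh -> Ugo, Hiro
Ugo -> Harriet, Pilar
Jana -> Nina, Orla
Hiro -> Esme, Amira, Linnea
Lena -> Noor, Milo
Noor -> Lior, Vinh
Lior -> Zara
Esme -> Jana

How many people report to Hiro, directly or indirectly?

6

Hiro directly manages Esme, Amira, Linnea. Under Esme: Jana, Orla, Nina (3). Amira has no reports. Linnea has no reports. So Hiro's organization is 3 direct reports plus everyone under them: 4 + 1 + 1 = 6.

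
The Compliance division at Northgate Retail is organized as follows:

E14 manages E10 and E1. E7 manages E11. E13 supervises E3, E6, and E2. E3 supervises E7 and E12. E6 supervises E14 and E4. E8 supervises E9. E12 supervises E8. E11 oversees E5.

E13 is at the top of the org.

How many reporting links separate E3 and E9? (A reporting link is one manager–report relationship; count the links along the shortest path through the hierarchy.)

E9 is in E3's organization: the chain from E9 up to E3 is E9 → E8 → E12 → E3, which is 3 links.

3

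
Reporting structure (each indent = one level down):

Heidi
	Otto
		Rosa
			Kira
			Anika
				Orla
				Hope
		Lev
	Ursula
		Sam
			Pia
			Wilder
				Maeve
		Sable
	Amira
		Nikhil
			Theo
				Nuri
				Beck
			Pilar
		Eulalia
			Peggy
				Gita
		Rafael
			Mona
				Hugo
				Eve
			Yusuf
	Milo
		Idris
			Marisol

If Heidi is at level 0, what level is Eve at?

Chain from Eve up to Heidi: Eve → Mona → Rafael → Amira → Heidi. That is 4 steps up, so Eve is 4 levels below Heidi.

4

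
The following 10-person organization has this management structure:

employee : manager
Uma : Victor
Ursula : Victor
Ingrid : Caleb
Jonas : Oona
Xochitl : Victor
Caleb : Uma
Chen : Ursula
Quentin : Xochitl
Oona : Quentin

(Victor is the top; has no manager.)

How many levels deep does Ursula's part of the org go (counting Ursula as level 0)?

The longest chain under Ursula runs Ursula → Chen, which is 1 level below Ursula.

1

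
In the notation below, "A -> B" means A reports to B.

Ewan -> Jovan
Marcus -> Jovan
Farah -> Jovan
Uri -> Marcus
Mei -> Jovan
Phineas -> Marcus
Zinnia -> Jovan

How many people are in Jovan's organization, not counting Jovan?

Jovan directly manages Ewan, Marcus, Farah, Mei, Zinnia. Ewan has no reports. Under Marcus: Phineas, Uri (2). Farah has no reports. Mei has no reports. Zinnia has no reports. So Jovan's organization is 5 direct reports plus everyone under them: 1 + 3 + 1 + 1 + 1 = 7.

7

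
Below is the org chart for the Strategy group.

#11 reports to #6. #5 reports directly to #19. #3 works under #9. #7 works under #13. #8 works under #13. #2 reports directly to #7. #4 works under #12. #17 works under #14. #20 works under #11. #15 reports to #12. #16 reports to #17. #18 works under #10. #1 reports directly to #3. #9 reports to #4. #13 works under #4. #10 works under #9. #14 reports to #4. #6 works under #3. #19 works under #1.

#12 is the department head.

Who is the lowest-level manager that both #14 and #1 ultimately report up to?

#14's chain of managers is #4, #12. #1's chain of managers is #3, #9, #4, #12. The first manager that appears in both chains is #4.

#4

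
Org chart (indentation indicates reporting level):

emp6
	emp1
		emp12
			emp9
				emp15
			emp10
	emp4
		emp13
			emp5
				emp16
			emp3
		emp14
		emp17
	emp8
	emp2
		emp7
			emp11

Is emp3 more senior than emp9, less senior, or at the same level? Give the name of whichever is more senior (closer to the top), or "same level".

same level

Both emp3 and emp9 are 3 levels below emp6.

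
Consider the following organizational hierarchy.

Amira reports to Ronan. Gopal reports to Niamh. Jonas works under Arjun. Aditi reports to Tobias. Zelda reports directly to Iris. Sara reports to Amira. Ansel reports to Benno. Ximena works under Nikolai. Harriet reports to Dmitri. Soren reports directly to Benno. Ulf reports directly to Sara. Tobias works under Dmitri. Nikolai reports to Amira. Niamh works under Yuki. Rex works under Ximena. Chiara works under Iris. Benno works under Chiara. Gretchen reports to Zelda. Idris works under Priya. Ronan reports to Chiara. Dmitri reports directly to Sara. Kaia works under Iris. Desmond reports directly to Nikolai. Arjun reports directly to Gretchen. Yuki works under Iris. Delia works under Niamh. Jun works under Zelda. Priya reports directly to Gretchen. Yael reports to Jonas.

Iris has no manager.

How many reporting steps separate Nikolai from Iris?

4

Chain from Nikolai up to Iris: Nikolai → Amira → Ronan → Chiara → Iris. That is 4 steps up, so Nikolai is 4 levels below Iris.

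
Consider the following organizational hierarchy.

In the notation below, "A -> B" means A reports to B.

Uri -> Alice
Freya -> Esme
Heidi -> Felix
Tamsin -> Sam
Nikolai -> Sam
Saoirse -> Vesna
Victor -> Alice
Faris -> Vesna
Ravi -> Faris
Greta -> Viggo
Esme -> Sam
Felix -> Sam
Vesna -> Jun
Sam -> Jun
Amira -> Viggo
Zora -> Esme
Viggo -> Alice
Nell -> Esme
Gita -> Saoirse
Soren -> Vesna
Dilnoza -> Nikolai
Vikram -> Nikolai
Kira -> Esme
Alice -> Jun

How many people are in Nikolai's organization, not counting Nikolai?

Nikolai directly manages Vikram, Dilnoza. Vikram has no reports. Dilnoza has no reports. So Nikolai's organization is 2 direct reports plus everyone under them: 1 + 1 = 2.

2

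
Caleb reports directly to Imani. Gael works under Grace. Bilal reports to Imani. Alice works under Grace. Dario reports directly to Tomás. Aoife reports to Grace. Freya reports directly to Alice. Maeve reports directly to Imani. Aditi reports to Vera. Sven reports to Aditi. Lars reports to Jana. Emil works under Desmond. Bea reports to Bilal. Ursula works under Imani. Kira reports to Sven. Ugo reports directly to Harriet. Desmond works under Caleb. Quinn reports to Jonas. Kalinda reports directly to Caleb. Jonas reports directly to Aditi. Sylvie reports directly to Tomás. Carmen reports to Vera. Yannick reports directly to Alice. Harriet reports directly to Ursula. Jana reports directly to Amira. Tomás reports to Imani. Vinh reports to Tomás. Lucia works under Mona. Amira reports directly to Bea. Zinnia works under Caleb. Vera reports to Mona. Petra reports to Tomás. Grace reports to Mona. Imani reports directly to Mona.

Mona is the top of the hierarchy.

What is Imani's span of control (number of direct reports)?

5

Imani directly manages Tomás, Maeve, Caleb, Ursula, Bilal. That is 5 direct reports.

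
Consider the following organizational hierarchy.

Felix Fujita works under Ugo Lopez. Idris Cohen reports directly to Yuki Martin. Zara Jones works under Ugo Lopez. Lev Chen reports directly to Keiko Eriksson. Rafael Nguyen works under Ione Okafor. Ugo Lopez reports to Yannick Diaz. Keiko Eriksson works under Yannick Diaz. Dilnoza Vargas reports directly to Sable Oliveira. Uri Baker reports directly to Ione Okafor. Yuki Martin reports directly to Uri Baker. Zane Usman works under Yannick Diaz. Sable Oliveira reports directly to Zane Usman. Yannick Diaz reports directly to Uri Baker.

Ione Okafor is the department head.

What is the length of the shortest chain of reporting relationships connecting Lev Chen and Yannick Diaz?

2

Lev Chen is in Yannick Diaz's organization: the chain from Lev Chen up to Yannick Diaz is Lev Chen → Keiko Eriksson → Yannick Diaz, which is 2 links.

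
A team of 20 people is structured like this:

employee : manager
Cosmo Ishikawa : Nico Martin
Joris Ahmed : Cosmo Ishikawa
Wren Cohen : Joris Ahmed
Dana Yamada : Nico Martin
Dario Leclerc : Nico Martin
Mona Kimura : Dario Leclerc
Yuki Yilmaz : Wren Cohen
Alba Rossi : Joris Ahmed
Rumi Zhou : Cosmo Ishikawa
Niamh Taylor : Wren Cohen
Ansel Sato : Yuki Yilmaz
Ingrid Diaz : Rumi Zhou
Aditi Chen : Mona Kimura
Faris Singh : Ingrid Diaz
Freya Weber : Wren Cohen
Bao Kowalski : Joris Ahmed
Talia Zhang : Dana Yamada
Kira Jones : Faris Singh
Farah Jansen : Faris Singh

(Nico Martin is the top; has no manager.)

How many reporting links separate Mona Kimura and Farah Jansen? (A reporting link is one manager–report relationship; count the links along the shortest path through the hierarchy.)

7

Mona Kimura is 2 levels below Nico Martin, and Farah Jansen is 5 levels below Nico Martin (their lowest common manager). The shortest path runs up from Mona Kimura to Nico Martin and back down to Farah Jansen: 2 + 5 = 7 links.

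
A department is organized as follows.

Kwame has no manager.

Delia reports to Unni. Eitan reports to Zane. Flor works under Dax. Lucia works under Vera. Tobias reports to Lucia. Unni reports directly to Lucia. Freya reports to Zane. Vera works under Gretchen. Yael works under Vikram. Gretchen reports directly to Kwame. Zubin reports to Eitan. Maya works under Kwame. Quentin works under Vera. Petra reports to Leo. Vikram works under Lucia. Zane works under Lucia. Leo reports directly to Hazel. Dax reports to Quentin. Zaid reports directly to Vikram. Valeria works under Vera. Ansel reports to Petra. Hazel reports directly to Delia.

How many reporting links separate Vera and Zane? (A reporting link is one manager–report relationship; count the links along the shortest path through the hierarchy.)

Zane is in Vera's organization: the chain from Zane up to Vera is Zane → Lucia → Vera, which is 2 links.

2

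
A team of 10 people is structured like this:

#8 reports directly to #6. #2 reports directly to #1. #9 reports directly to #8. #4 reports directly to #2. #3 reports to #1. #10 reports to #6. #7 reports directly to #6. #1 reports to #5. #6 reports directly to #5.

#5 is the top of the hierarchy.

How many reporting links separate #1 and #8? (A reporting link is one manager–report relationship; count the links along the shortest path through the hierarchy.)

3

#1 is 1 level below #5, and #8 is 2 levels below #5 (their lowest common manager). The shortest path runs up from #1 to #5 and back down to #8: 1 + 2 = 3 links.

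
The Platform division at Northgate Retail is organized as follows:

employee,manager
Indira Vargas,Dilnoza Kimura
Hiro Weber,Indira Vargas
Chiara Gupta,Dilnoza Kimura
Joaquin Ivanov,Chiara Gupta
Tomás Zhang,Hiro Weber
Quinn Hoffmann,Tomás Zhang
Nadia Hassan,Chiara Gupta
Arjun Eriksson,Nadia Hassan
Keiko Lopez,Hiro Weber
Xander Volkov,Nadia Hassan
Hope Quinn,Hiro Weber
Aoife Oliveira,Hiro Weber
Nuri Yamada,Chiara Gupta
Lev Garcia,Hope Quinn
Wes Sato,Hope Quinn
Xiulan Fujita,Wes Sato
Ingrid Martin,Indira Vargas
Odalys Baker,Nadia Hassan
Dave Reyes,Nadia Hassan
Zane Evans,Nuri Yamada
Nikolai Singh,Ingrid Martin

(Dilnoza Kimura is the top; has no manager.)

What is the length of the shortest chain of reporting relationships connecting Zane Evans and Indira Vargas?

4

Zane Evans is 3 levels below Dilnoza Kimura, and Indira Vargas is 1 level below Dilnoza Kimura (their lowest common manager). The shortest path runs up from Zane Evans to Dilnoza Kimura and back down to Indira Vargas: 3 + 1 = 4 links.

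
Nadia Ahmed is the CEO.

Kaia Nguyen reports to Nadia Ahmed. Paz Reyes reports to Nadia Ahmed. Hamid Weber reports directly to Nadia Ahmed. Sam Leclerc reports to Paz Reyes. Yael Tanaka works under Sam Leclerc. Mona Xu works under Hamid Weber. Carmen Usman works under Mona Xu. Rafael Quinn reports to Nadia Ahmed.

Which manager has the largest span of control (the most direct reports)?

Nadia Ahmed

Direct-report counts: Nadia Ahmed has 4; Hamid Weber has 1; Mona Xu has 1; Paz Reyes has 1; Sam Leclerc has 1. The largest is 4, held by Nadia Ahmed.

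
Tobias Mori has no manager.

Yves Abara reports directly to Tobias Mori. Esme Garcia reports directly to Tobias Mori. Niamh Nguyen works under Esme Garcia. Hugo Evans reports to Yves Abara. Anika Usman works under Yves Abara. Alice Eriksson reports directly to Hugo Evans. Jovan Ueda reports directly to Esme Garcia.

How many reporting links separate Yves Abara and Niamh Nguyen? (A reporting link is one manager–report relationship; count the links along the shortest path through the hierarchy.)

3

Yves Abara is 1 level below Tobias Mori, and Niamh Nguyen is 2 levels below Tobias Mori (their lowest common manager). The shortest path runs up from Yves Abara to Tobias Mori and back down to Niamh Nguyen: 1 + 2 = 3 links.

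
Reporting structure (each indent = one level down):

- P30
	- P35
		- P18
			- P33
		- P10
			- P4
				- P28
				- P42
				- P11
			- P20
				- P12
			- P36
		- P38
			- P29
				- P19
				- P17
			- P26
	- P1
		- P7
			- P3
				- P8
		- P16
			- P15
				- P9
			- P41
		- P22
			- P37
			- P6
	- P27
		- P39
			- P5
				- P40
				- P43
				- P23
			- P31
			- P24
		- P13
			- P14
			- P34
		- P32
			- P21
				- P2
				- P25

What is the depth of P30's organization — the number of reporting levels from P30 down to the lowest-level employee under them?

4

The longest chain under P30 runs P30 → P27 → P32 → P21 → P25, which is 4 levels below P30.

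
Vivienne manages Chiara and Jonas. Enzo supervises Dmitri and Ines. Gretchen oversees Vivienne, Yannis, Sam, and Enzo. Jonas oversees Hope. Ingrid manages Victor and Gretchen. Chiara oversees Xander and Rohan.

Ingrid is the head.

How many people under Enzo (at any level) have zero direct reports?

The people in Enzo's organization with no one reporting to them are Ines, Dmitri. That is 2.

2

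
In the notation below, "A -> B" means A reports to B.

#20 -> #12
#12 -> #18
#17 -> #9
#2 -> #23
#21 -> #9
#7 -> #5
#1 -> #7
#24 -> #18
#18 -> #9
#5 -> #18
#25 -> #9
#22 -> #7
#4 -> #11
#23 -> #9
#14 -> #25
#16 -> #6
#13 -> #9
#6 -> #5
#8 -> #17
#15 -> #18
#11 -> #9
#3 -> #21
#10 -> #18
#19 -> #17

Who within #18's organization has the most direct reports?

Direct-report counts within #18's organization: #18 has 5; #12 has 1; #5 has 2; #7 has 2; #6 has 1. The largest is 5, held by #18.

#18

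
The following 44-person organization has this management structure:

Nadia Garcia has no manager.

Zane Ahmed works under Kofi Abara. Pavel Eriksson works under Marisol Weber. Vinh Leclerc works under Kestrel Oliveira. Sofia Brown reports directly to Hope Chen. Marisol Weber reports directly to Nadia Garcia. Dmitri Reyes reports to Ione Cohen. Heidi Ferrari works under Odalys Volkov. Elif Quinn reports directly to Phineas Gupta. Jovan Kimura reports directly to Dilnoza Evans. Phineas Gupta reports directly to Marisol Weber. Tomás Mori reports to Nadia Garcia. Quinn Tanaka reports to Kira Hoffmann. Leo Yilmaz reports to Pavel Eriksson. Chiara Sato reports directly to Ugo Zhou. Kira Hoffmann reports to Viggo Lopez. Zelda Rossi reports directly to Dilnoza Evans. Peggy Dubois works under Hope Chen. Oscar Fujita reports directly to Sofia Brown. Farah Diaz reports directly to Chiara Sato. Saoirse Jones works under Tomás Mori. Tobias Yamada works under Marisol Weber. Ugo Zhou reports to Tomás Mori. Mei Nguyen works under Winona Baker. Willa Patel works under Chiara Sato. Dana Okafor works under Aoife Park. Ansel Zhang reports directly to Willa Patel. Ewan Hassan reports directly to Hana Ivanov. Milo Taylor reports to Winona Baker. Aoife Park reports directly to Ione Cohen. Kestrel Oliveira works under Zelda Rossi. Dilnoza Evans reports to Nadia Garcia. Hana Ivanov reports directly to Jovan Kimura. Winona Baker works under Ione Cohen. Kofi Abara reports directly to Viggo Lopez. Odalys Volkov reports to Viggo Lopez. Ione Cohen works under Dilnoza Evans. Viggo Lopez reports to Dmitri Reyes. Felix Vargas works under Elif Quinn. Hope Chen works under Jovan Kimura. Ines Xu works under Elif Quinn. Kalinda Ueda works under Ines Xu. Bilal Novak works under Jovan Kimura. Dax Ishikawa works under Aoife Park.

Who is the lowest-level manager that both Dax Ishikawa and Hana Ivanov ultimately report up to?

Dilnoza Evans

Dax Ishikawa's chain of managers is Aoife Park, Ione Cohen, Dilnoza Evans, Nadia Garcia. Hana Ivanov's chain of managers is Jovan Kimura, Dilnoza Evans, Nadia Garcia. The first manager that appears in both chains is Dilnoza Evans.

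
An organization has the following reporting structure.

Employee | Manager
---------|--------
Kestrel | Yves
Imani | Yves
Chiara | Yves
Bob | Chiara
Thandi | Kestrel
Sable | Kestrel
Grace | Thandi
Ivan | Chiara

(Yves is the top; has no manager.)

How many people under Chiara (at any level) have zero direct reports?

The people in Chiara's organization with no one reporting to them are Ivan, Bob. That is 2.

2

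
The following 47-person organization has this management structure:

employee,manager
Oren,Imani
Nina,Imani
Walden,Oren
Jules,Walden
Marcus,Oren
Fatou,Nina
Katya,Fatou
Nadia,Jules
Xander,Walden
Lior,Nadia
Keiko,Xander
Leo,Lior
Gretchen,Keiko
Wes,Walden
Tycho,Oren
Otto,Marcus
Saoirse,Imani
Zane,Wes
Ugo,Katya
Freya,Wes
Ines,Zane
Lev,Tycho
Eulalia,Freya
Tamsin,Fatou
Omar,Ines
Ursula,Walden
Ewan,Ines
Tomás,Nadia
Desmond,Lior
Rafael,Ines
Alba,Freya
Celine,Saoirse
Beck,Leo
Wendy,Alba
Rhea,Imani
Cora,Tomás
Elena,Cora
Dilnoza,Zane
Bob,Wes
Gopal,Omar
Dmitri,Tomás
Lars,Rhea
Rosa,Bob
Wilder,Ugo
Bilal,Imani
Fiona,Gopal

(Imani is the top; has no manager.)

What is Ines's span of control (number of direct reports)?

3

Ines directly manages Omar, Ewan, Rafael. That is 3 direct reports.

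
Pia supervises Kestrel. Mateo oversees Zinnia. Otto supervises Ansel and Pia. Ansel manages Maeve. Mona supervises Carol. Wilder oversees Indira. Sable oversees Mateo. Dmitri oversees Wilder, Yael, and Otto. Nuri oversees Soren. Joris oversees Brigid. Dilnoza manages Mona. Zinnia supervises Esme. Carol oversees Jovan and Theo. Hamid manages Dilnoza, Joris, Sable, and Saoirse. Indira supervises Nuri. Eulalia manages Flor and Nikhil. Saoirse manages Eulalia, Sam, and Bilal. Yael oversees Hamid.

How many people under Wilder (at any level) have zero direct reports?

The only person in Wilder's organization with no one reporting to them is Soren. That is 1.

1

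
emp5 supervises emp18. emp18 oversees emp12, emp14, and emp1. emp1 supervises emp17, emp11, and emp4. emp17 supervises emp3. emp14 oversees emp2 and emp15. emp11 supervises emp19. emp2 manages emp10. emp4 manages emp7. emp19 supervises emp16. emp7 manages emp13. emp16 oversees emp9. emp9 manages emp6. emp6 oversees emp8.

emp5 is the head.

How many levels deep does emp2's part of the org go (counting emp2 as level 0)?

The longest chain under emp2 runs emp2 → emp10, which is 1 level below emp2.

1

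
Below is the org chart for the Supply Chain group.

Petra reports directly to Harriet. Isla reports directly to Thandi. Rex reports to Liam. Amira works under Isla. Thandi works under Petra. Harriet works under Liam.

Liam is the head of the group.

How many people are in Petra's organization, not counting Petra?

Petra directly manages Thandi. Under Thandi: Isla, Amira (2). That's 3 in total.

3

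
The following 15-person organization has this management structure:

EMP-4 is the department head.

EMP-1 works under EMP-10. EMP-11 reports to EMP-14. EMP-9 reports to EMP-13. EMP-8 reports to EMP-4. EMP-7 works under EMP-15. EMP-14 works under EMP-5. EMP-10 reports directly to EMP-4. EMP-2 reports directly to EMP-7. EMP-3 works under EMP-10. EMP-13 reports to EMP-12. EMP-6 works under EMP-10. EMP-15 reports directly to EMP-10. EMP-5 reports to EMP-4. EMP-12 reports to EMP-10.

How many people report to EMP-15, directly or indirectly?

EMP-15 directly manages EMP-7. Under EMP-7: EMP-2 (1). That's 2 in total.

2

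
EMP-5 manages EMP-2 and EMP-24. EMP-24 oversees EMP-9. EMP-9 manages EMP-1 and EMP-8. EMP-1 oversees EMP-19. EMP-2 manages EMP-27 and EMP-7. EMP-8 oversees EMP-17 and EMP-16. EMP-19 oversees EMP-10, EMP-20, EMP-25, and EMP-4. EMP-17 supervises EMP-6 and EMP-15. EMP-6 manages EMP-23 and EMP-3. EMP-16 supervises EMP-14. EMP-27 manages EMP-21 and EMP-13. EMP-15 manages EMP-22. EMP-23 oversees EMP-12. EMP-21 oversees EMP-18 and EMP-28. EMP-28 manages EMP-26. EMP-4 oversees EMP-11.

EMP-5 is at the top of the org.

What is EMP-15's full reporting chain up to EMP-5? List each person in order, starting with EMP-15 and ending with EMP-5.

EMP-15 reports to EMP-17. EMP-17 reports to EMP-8. EMP-8 reports to EMP-9. EMP-9 reports to EMP-24. EMP-24 reports to EMP-5. EMP-5 is at the top.

EMP-15 -> EMP-17 -> EMP-8 -> EMP-9 -> EMP-24 -> EMP-5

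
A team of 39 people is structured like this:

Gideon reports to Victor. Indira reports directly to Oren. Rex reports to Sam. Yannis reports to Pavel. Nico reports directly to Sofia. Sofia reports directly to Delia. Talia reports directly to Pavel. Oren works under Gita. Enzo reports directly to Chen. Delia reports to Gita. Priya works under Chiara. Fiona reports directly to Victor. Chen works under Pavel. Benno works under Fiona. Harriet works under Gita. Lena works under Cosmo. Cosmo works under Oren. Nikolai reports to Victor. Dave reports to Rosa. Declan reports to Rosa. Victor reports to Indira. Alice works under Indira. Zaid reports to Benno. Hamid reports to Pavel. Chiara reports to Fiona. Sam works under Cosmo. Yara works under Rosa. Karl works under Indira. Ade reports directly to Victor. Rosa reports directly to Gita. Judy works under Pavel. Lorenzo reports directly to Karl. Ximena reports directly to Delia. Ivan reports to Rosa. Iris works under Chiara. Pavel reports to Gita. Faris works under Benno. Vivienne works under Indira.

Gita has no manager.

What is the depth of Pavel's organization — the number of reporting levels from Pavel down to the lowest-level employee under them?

The longest chain under Pavel runs Pavel → Chen → Enzo, which is 2 levels below Pavel.

2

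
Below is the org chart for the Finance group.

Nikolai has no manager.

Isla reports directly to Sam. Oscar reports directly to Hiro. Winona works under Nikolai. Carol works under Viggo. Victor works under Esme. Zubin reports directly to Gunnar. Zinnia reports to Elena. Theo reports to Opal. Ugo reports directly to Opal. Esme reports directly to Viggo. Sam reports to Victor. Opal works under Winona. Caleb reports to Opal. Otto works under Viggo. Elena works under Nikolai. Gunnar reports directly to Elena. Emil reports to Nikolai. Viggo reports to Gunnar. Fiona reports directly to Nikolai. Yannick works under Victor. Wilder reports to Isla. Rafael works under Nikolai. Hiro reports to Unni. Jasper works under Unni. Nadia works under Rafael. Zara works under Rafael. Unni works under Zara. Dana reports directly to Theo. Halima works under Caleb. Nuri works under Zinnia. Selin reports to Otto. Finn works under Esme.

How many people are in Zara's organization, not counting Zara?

4

Zara directly manages Unni. Under Unni: Jasper, Hiro, Oscar (3). That's 4 in total.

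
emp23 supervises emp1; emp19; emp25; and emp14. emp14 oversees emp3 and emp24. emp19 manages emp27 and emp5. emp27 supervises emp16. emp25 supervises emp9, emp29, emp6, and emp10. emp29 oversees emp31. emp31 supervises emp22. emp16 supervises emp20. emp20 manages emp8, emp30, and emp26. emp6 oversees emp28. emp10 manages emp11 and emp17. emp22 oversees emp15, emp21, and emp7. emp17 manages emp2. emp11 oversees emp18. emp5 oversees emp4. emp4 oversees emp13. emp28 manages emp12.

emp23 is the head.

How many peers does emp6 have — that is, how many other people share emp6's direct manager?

3

emp6 reports to emp25. emp25's other direct reports are emp9, emp29, emp10 — 3 peers.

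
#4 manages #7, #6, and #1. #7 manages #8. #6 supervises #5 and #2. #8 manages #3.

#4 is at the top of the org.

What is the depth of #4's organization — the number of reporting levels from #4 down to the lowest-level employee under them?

The longest chain under #4 runs #4 → #7 → #8 → #3, which is 3 levels below #4.

3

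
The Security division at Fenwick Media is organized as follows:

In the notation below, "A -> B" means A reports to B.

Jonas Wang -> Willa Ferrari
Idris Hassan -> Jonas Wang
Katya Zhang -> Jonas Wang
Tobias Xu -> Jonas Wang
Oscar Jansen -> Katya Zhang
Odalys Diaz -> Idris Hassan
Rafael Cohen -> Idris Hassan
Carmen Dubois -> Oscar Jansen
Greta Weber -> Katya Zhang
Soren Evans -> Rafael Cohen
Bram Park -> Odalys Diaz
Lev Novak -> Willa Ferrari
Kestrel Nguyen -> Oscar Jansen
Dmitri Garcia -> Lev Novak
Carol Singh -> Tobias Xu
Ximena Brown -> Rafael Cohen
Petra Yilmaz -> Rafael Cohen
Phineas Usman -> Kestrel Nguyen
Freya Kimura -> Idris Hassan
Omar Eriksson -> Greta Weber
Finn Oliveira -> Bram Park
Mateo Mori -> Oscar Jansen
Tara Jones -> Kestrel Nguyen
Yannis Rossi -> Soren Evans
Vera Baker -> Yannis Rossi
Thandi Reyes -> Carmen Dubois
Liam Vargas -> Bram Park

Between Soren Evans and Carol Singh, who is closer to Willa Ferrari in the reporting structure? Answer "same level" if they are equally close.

Soren Evans is 4 levels below Willa Ferrari; Carol Singh is 3. Carol Singh is higher.

Carol Singh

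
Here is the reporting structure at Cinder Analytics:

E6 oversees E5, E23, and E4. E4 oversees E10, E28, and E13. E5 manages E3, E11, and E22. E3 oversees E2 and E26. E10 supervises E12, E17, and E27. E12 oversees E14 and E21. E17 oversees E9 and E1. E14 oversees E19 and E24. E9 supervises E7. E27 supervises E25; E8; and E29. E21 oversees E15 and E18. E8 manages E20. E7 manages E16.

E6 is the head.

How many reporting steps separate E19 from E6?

Chain from E19 up to E6: E19 → E14 → E12 → E10 → E4 → E6. That is 5 steps up, so E19 is 5 levels below E6.

5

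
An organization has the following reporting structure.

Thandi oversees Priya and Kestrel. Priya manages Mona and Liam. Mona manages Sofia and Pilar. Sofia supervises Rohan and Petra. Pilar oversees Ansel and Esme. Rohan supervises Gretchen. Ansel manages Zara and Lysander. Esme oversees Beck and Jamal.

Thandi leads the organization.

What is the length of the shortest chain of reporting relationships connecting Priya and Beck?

4

Beck is in Priya's organization: the chain from Beck up to Priya is Beck → Esme → Pilar → Mona → Priya, which is 4 links.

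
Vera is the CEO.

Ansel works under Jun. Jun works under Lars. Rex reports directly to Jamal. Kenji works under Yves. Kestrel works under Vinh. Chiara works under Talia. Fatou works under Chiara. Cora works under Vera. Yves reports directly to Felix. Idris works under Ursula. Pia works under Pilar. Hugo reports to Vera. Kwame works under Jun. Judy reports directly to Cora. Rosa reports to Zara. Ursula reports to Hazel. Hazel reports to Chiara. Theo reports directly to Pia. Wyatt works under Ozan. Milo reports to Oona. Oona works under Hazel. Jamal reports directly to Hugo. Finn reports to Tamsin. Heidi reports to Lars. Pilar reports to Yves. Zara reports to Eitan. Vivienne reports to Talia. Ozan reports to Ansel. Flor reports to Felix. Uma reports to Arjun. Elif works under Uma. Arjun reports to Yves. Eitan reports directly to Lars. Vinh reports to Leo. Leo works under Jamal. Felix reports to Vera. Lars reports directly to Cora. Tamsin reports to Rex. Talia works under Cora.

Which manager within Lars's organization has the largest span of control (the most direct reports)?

Direct-report counts within Lars's organization: Lars has 3; Jun has 2; Ansel has 1; Ozan has 1; Eitan has 1; Zara has 1. The largest is 3, held by Lars.

Lars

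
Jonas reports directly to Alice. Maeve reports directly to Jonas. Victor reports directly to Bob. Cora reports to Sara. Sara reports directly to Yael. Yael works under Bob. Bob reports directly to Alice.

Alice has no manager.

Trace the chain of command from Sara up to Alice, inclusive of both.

Sara reports to Yael. Yael reports to Bob. Bob reports to Alice. Alice is at the top.

Sara -> Yael -> Bob -> Alice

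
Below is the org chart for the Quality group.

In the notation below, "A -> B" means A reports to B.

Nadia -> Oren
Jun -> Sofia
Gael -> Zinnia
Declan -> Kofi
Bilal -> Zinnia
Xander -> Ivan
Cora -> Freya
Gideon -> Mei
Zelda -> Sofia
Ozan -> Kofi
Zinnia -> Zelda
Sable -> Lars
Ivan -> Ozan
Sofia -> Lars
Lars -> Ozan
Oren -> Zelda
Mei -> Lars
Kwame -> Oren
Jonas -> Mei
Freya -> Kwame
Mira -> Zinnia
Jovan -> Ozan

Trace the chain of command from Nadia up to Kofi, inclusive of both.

Nadia -> Oren -> Zelda -> Sofia -> Lars -> Ozan -> Kofi

Nadia reports to Oren. Oren reports to Zelda. Zelda reports to Sofia. Sofia reports to Lars. Lars reports to Ozan. Ozan reports to Kofi. Kofi is at the top.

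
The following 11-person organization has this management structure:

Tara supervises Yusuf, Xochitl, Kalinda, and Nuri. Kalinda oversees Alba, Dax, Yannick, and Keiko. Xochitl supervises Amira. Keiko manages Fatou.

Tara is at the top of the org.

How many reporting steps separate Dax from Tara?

Chain from Dax up to Tara: Dax → Kalinda → Tara. That is 2 steps up, so Dax is 2 levels below Tara.

2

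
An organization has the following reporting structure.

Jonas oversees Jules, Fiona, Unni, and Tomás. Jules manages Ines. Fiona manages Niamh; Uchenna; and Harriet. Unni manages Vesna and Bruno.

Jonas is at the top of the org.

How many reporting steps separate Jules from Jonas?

Chain from Jules up to Jonas: Jules → Jonas. That is 1 step up, so Jules is 1 level below Jonas.

1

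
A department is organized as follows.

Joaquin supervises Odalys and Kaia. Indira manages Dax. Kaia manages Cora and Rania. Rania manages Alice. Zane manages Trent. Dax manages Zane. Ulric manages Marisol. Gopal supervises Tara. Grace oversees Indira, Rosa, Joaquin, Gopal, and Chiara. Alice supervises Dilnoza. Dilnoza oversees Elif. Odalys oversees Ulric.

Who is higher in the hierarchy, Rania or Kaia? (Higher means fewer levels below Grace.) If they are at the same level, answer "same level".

Kaia

Rania is 3 levels below Grace; Kaia is 2. Kaia is higher.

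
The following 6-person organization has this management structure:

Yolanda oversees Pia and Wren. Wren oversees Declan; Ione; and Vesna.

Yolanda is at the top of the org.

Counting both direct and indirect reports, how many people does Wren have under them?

3

Wren directly manages Vesna, Declan, Ione. Vesna has no reports. Declan has no reports. Ione has no reports. So Wren's organization is 3 direct reports plus everyone under them: 1 + 1 + 1 = 3.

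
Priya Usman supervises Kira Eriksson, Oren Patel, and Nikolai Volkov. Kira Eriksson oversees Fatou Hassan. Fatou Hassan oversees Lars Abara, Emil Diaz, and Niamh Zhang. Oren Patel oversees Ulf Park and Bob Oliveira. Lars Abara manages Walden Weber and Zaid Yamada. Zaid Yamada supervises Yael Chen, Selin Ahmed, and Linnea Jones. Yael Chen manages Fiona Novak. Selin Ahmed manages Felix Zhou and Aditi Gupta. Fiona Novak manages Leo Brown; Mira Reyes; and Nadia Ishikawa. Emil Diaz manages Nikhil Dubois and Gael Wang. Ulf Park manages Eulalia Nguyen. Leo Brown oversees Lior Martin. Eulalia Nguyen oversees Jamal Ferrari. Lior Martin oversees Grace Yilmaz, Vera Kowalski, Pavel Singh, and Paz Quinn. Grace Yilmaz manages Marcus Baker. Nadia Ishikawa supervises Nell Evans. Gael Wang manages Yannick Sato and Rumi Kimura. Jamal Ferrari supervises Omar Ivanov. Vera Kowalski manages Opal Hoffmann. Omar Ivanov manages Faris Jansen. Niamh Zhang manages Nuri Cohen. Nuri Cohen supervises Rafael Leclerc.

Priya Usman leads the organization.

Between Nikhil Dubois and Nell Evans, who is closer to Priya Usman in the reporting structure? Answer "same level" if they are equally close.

Nikhil Dubois

Nikhil Dubois is 4 levels below Priya Usman; Nell Evans is 8. Nikhil Dubois is higher.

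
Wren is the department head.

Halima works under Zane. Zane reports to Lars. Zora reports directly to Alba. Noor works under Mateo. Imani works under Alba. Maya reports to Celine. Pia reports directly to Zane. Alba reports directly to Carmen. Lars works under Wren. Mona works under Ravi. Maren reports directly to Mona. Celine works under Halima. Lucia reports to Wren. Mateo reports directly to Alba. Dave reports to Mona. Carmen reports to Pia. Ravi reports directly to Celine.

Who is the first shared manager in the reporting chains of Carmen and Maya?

Zane

Carmen's chain of managers is Pia, Zane, Lars, Wren. Maya's chain of managers is Celine, Halima, Zane, Lars, Wren. The first manager that appears in both chains is Zane.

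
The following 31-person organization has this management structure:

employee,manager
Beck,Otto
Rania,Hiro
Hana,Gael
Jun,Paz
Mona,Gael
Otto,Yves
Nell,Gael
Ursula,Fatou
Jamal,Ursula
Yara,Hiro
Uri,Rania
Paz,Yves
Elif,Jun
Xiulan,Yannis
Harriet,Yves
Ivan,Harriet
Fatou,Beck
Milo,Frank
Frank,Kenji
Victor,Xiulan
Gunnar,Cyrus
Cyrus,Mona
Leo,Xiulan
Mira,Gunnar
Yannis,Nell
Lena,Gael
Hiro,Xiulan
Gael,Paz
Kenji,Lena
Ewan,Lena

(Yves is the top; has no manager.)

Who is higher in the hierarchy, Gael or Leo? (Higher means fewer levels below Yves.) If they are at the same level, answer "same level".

Gael is 2 levels below Yves; Leo is 6. Gael is higher.

Gael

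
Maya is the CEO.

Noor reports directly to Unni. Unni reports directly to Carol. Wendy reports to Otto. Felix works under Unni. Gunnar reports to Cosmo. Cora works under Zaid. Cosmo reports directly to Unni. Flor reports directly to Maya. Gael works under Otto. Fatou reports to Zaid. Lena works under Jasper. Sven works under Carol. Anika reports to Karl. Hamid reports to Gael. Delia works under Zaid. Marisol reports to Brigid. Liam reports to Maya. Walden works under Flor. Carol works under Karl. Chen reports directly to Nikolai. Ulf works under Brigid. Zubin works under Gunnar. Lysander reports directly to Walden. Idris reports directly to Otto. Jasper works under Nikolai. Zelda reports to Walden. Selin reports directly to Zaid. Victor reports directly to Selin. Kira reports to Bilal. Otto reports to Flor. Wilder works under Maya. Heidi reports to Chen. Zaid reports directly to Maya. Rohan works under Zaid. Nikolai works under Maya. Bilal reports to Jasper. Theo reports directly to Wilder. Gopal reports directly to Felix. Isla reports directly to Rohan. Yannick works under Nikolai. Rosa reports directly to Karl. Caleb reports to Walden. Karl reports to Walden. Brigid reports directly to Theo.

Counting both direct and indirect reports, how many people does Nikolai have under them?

7

Nikolai directly manages Jasper, Chen, Yannick. Under Jasper: Bilal, Kira, Lena (3). Under Chen: Heidi (1). Yannick has no reports. So Nikolai's organization is 3 direct reports plus everyone under them: 4 + 2 + 1 = 7.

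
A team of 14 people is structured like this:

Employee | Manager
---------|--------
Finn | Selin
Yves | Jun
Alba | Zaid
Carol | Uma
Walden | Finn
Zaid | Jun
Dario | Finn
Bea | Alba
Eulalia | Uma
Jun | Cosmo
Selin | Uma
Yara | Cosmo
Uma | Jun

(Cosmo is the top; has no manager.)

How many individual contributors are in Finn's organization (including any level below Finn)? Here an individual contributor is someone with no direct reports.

The people in Finn's organization with no one reporting to them are Walden, Dario. That is 2.

2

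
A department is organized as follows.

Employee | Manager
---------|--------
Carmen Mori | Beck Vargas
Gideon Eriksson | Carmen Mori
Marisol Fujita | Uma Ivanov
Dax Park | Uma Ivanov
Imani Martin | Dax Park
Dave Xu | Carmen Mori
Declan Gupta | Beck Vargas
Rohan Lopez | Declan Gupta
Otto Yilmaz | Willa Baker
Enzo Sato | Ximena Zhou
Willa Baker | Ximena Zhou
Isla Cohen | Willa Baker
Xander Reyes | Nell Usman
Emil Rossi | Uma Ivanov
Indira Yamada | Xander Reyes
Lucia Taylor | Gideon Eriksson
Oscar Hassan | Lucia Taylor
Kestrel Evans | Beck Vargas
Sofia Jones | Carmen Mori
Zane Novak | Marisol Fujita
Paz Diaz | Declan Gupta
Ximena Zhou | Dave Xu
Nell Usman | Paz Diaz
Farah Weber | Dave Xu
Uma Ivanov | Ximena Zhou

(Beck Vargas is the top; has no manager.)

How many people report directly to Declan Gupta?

Declan Gupta directly manages Paz Diaz, Rohan Lopez. That is 2 direct reports.

2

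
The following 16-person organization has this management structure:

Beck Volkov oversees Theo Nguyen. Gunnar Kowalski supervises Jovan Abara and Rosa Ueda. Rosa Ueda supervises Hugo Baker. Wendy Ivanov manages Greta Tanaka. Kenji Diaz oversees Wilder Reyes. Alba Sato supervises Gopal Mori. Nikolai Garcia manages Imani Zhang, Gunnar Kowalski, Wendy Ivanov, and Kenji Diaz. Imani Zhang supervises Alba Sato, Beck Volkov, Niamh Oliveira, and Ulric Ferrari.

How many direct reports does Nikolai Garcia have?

Nikolai Garcia directly manages Imani Zhang, Gunnar Kowalski, Wendy Ivanov, Kenji Diaz. That is 4 direct reports.

4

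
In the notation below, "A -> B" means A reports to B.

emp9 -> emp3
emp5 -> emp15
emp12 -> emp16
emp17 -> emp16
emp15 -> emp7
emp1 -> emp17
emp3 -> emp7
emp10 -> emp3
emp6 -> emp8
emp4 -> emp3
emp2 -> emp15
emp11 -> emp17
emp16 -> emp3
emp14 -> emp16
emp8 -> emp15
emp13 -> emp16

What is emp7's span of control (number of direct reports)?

2

emp7 directly manages emp3, emp15. That is 2 direct reports.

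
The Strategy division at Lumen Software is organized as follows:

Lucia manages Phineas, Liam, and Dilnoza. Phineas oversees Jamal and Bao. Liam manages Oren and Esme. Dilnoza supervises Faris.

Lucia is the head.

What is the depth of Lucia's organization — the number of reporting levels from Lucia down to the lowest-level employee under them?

2

The longest chain under Lucia runs Lucia → Dilnoza → Faris, which is 2 levels below Lucia.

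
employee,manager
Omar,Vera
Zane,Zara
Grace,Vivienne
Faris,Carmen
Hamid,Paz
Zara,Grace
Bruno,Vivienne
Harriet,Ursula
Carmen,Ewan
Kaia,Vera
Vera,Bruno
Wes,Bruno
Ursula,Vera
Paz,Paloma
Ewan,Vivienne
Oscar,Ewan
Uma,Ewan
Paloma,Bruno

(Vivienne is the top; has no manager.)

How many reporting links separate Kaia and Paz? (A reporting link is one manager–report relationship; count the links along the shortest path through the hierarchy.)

4

Kaia is 2 levels below Bruno, and Paz is 2 levels below Bruno (their lowest common manager). The shortest path runs up from Kaia to Bruno and back down to Paz: 2 + 2 = 4 links.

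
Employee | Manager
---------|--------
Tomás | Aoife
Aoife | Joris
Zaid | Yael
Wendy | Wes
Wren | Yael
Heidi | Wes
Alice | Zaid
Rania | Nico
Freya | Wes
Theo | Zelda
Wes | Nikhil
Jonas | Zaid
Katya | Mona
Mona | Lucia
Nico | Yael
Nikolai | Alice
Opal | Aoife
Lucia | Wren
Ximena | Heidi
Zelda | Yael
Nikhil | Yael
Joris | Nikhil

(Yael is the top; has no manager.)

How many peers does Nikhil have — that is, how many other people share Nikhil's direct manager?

Nikhil reports to Yael. Yael's other direct reports are Zelda, Wren, Zaid, Nico — 4 peers.

4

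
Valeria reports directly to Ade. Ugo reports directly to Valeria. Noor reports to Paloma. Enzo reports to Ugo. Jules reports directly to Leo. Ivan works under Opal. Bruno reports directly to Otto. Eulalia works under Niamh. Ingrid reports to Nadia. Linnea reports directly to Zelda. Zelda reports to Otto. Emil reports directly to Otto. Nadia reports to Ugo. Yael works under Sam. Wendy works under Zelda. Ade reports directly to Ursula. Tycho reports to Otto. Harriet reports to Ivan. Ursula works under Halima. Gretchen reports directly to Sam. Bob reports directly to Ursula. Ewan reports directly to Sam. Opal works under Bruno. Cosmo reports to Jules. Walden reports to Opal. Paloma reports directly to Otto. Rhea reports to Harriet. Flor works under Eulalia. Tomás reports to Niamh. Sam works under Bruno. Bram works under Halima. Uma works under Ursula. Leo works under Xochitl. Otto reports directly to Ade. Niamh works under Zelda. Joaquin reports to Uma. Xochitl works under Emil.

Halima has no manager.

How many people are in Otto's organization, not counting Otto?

25

Otto directly manages Emil, Bruno, Zelda, Paloma, Tycho. Under Emil: Xochitl, Leo, Jules, Cosmo (4). Under Bruno: Opal, Walden, Ivan, Harriet, Rhea, Sam, Ewan, Gretchen, Yael (9). Under Zelda: Linnea, Wendy, Niamh, Tomás, Eulalia, Flor (6). Under Paloma: Noor (1). Tycho has no reports. So Otto's organization is 5 direct reports plus everyone under them: 5 + 10 + 7 + 2 + 1 = 25.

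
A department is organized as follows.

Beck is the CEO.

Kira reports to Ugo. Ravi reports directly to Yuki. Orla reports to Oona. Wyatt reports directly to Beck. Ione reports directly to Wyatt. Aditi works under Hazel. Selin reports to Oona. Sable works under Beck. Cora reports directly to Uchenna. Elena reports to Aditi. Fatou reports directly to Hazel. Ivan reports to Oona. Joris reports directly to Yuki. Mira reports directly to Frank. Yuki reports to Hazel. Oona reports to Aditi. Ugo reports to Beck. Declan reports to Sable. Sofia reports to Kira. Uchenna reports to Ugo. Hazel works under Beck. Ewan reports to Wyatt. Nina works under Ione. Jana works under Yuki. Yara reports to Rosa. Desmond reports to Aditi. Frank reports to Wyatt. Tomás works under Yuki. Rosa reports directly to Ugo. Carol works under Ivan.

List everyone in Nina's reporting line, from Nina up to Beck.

Nina -> Ione -> Wyatt -> Beck

Nina reports to Ione. Ione reports to Wyatt. Wyatt reports to Beck. Beck is at the top.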